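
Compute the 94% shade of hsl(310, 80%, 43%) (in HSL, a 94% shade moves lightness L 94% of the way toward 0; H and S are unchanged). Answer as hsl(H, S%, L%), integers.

L moves 94% from 43 toward 0: 43 − 40.42 = 2.58 → 3.
H and S are unchanged.

hsl(310, 80%, 3%)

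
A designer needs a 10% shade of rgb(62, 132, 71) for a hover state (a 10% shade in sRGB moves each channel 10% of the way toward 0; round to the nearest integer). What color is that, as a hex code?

Lerp each channel 10% toward 0:
  R: 62 − 6.2 = 55.8 → 56
  G: 132 − 13.2 = 118.8 → 119
  B: 71 − 7.1 = 63.9 → 64
rgb(56, 119, 64) = #387740.

#387740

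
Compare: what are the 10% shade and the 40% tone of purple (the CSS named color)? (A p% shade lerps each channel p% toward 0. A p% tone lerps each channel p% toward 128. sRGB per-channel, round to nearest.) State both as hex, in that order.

#730073, #803380

CSS purple is rgb(128, 0, 128).
10% shade:
  R: 128 + 0.1×(0−128) = 128 − 12.8 = 115.2 → 115
  G: 0 + 0.1×(0−0) = 0 + 0 = 0 → 0
  B: 128 + 0.1×(0−128) = 128 − 12.8 = 115.2 → 115
  → #730073
40% tone:
  R: 128 + 0.4×(128−128) = 128 + 0 = 128 → 128
  G: 0 + 0.4×(128−0) = 0 + 51.2 = 51.2 → 51
  B: 128 + 0.4×(128−128) = 128 + 0 = 128 → 128
  → #803380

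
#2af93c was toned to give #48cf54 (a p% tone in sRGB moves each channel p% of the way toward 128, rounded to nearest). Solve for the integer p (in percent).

35%

#2af93c is rgb(42, 249, 60); #48cf54 is rgb(72, 207, 84).
On the G channel (widest range): 207 ≈ 249 + (p/100)(128 − 249), so p ≈ 100×(207 − 249)/(128 − 249) = -4200/-121 = 34.71.
p = 35 reproduces all three channels after rounding.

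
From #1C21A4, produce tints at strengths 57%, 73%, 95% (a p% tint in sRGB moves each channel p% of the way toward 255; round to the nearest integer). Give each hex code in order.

#9DA0D8, #C2C3E6, #F4F4FA

#1C21A4 is rgb(28, 33, 164).
57%: (28 + 129.39 = 157.39→157, 33 + 126.54 = 159.54→160, 164 + 51.87 = 215.87→216) → #9DA0D8
73%: (28 + 165.71 = 193.71→194, 33 + 162.06 = 195.06→195, 164 + 66.43 = 230.43→230) → #C2C3E6
95%: (28 + 215.65 = 243.65→244, 33 + 210.9 = 243.9→244, 164 + 86.45 = 250.45→250) → #F4F4FA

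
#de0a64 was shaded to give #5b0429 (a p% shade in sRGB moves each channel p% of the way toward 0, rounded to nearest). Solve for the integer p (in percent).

#de0a64 is rgb(222, 10, 100); #5b0429 is rgb(91, 4, 41).
On the R channel (widest range): 91 ≈ 222 + (p/100)(0 − 222), so p ≈ 100×(91 − 222)/(0 − 222) = -13100/-222 = 59.01.
p = 59 reproduces all three channels after rounding.

59%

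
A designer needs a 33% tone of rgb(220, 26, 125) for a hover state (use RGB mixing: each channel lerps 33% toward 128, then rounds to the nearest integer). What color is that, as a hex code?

Lerp each channel 33% toward 128:
  R: 220 + 0.33×(128−220) = 220 − 30.36 = 189.64 → 190
  G: 26 + 0.33×(128−26) = 26 + 33.66 = 59.66 → 60
  B: 125 + 0.33×(128−125) = 125 + 0.99 = 125.99 → 126
rgb(190, 60, 126) = #BE3C7E.

#BE3C7E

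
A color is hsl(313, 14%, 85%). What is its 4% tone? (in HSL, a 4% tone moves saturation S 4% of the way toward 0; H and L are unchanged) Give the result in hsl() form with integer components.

hsl(313, 13%, 85%)

S moves 4% from 14 toward 0: 14 − 0.56 = 13.44 → 13.
H and L are unchanged.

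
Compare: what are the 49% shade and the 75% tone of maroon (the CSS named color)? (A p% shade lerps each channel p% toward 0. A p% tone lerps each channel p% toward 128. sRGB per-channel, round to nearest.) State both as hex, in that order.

CSS maroon is rgb(128, 0, 0).
49% shade:
  R: 128 + 0.49×(0−128) = 128 − 62.72 = 65.28 → 65
  G: 0 + 0.49×(0−0) = 0 + 0 = 0 → 0
  B: 0 + 0 = 0 → 0
  → #410000
75% tone:
  R: 128 + 0.75×(128−128) = 128 + 0 = 128 → 128
  G: 0 + 0.75×(128−0) = 0 + 96 = 96 → 96
  B: 0 + 0.75×(128−0) = 0 + 96 = 96 → 96
  → #806060

#410000, #806060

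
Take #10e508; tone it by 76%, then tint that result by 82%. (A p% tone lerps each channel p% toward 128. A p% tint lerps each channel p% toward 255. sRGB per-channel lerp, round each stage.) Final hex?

#e3ece3

#10e508 is rgb(16, 229, 8).
Lerp each channel 76% toward 128:
  R: 16 + 85.12 = 101.12 → 101
  G: 229 − 76.76 = 152.24 → 152
  B: 8 + 0.76×(128−8) = 8 + 91.2 = 99.2 → 99
After the tone: rgb(101, 152, 99) = #659863.
An 82% tint moves each channel 82% toward 255:
  R: 101 + 126.28 = 227.28 → 227
  G: 152 + 0.82×(255−152) = 152 + 84.46 = 236.46 → 236
  B: 99 + 0.82×(255−99) = 99 + 127.92 = 226.92 → 227
rgb(227, 236, 227) = #e3ece3.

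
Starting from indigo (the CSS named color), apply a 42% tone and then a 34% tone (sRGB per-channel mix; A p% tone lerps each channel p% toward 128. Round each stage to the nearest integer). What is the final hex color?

#6C4F81

CSS indigo is rgb(75, 0, 130).
Per channel, c → c + 0.42(128 − c):
  R: 75 + 0.42×(128−75) = 75 + 22.26 = 97.26 → 97
  G: 0 + 0.42×(128−0) = 0 + 53.76 = 53.76 → 54
  B: 130 − 0.84 = 129.16 → 129
After the tone: rgb(97, 54, 129) = #613681.
A 34% tone moves each channel 34% toward 128:
  R: 97 + 0.34×(128−97) = 97 + 10.54 = 107.54 → 108
  G: 54 + 25.16 = 79.16 → 79
  B: 129 + 0.34×(128−129) = 129 − 0.34 = 128.66 → 129
rgb(108, 79, 129) = #6C4F81.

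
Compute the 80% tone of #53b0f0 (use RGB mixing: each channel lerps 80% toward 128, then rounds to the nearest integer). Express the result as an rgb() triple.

rgb(119, 138, 150)

#53b0f0 is rgb(83, 176, 240).
Lerp each channel 80% toward 128:
  R: 83 + 0.8×(128−83) = 83 + 36 = 119 → 119
  G: 176 + 0.8×(128−176) = 176 − 38.4 = 137.6 → 138
  B: 240 + 0.8×(128−240) = 240 − 89.6 = 150.4 → 150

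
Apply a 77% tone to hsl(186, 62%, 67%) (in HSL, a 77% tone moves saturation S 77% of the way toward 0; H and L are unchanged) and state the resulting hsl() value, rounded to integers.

S moves 77% from 62 toward 0: 62 − 47.74 = 14.26 → 14.
H and L are unchanged.

hsl(186, 14%, 67%)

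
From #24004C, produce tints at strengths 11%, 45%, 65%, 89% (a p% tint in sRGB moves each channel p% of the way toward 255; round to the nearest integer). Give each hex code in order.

#24004C is rgb(36, 0, 76).
11%: (36 + 24.09 = 60.09→60, 0 + 28.05 = 28.05→28, 76 + 19.69 = 95.69→96) → #3C1C60
45%: (36 + 98.55 = 134.55→135, 0 + 114.75 = 114.75→115, 76 + 80.55 = 156.55→157) → #87739D
65%: (36 + 142.35 = 178.35→178, 0 + 165.75 = 165.75→166, 76 + 116.35 = 192.35→192) → #B2A6C0
89%: (36 + 194.91 = 230.91→231, 0 + 226.95 = 226.95→227, 76 + 159.31 = 235.31→235) → #E7E3EB

#3C1C60, #87739D, #B2A6C0, #E7E3EB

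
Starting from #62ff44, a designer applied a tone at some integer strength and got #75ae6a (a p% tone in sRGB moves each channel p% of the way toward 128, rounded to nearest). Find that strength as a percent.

64%

#62ff44 is rgb(98, 255, 68); #75ae6a is rgb(117, 174, 106).
On the G channel (widest range): 174 ≈ 255 + (p/100)(128 − 255), so p ≈ 100×(174 − 255)/(128 − 255) = -8100/-127 = 63.78.
p = 64 reproduces all three channels after rounding.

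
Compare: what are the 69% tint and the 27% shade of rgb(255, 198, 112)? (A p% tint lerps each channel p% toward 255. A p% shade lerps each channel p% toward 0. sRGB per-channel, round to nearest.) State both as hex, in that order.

69% tint:
  R: 255 + 0.69×(255−255) = 255 + 0 = 255 → 255
  G: 198 + 0.69×(255−198) = 198 + 39.33 = 237.33 → 237
  B: 112 + 98.67 = 210.67 → 211
  → #FFEDD3
27% shade:
  R: 255 + 0.27×(0−255) = 255 − 68.85 = 186.15 → 186
  G: 198 − 53.46 = 144.54 → 145
  B: 112 + 0.27×(0−112) = 112 − 30.24 = 81.76 → 82
  → #BA9152

#FFEDD3, #BA9152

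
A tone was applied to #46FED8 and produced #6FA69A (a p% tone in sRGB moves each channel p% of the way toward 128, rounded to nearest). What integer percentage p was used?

70%

#46FED8 is rgb(70, 254, 216); #6FA69A is rgb(111, 166, 154).
On the G channel (widest range): 166 ≈ 254 + (p/100)(128 − 254), so p ≈ 100×(166 − 254)/(128 − 254) = -8800/-126 = 69.84.
p = 70 reproduces all three channels after rounding.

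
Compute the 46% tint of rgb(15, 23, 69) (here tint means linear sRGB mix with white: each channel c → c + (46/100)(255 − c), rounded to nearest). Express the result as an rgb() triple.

A 46% tint moves each channel 46% toward 255:
  R: 15 + 110.4 = 125.4 → 125
  G: 23 + 106.72 = 129.72 → 130
  B: 69 + 85.56 = 154.56 → 155

rgb(125, 130, 155)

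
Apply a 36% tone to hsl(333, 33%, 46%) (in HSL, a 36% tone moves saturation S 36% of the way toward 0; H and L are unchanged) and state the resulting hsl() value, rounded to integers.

S moves 36% from 33 toward 0: 33 − 11.88 = 21.12 → 21.
H and L are unchanged.

hsl(333, 21%, 46%)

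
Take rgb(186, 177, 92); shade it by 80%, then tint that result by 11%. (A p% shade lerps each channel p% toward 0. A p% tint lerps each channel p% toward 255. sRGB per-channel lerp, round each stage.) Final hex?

#3D3B2C

An 80% shade moves each channel 80% toward 0:
  R: 186 + 0.8×(0−186) = 186 − 148.8 = 37.2 → 37
  G: 177 + 0.8×(0−177) = 177 − 141.6 = 35.4 → 35
  B: 92 − 73.6 = 18.4 → 18
After the shade: rgb(37, 35, 18) = #252312.
Lerp each channel 11% toward 255:
  R: 37 + 23.98 = 60.98 → 61
  G: 35 + 24.2 = 59.2 → 59
  B: 18 + 0.11×(255−18) = 18 + 26.07 = 44.07 → 44
rgb(61, 59, 44) = #3D3B2C.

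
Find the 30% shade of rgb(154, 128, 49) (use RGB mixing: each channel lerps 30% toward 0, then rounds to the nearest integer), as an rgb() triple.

A 30% shade moves each channel 30% toward 0:
  R: 154 + 0.3×(0−154) = 154 − 46.2 = 107.8 → 108
  G: 128 − 38.4 = 89.6 → 90
  B: 49 − 14.7 = 34.3 → 34

rgb(108, 90, 34)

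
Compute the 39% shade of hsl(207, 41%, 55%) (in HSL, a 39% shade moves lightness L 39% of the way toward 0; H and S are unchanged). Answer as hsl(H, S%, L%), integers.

hsl(207, 41%, 34%)

L moves 39% from 55 toward 0: 55 − 21.45 = 33.55 → 34.
H and S are unchanged.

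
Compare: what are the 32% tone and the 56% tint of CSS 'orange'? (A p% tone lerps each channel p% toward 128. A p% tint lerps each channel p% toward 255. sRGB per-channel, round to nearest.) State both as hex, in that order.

#D69929, #FFD78F

CSS orange is rgb(255, 165, 0).
32% tone:
  R: 255 − 40.64 = 214.36 → 214
  G: 165 + 0.32×(128−165) = 165 − 11.84 = 153.16 → 153
  B: 0 + 40.96 = 40.96 → 41
  → #D69929
56% tint:
  R: 255 + 0.56×(255−255) = 255 + 0 = 255 → 255
  G: 165 + 0.56×(255−165) = 165 + 50.4 = 215.4 → 215
  B: 0 + 0.56×(255−0) = 0 + 142.8 = 142.8 → 143
  → #FFD78F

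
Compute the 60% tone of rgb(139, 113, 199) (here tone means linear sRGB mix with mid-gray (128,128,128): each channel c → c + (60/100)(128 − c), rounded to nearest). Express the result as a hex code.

#847A9C

Lerp each channel 60% toward 128:
  R: 139 + 0.6×(128−139) = 139 − 6.6 = 132.4 → 132
  G: 113 + 0.6×(128−113) = 113 + 9 = 122 → 122
  B: 199 − 42.6 = 156.4 → 156
rgb(132, 122, 156) = #847A9C.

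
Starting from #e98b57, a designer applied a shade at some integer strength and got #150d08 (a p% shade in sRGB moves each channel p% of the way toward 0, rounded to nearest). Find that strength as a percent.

#e98b57 is rgb(233, 139, 87); #150d08 is rgb(21, 13, 8).
On the R channel (widest range): 21 ≈ 233 + (p/100)(0 − 233), so p ≈ 100×(21 − 233)/(0 − 233) = -21200/-233 = 90.99.
p = 91 reproduces all three channels after rounding.

91%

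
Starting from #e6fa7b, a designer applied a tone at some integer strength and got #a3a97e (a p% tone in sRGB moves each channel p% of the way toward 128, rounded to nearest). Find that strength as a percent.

#e6fa7b is rgb(230, 250, 123); #a3a97e is rgb(163, 169, 126).
On the G channel (widest range): 169 ≈ 250 + (p/100)(128 − 250), so p ≈ 100×(169 − 250)/(128 − 250) = -8100/-122 = 66.39.
p = 66 reproduces all three channels after rounding.

66%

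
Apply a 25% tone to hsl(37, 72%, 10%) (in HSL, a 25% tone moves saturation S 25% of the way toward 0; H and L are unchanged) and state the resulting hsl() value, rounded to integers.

S moves 25% from 72 toward 0: 72 − 18 = 54 → 54.
H and L are unchanged.

hsl(37, 54%, 10%)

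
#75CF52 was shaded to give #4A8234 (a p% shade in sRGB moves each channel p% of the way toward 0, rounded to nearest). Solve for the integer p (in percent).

#75CF52 is rgb(117, 207, 82); #4A8234 is rgb(74, 130, 52).
On the G channel (widest range): 130 ≈ 207 + (p/100)(0 − 207), so p ≈ 100×(130 − 207)/(0 − 207) = -7700/-207 = 37.20.
p = 37 reproduces all three channels after rounding.

37%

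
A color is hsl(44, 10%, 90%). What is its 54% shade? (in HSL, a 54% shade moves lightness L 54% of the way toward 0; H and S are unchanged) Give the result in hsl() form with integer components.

L moves 54% from 90 toward 0: 90 − 48.6 = 41.4 → 41.
H and S are unchanged.

hsl(44, 10%, 41%)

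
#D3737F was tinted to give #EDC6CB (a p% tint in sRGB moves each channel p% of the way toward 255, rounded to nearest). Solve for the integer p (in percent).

#D3737F is rgb(211, 115, 127); #EDC6CB is rgb(237, 198, 203).
On the G channel (widest range): 198 ≈ 115 + (p/100)(255 − 115), so p ≈ 100×(198 − 115)/(255 − 115) = 8300/140 = 59.29.
p = 59 reproduces all three channels after rounding.

59%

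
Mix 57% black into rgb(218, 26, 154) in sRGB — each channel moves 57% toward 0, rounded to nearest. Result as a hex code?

#5E0B42

Per channel, c → c + 0.57(0 − c):
  R: 218 − 124.26 = 93.74 → 94
  G: 26 − 14.82 = 11.18 → 11
  B: 154 − 87.78 = 66.22 → 66
rgb(94, 11, 66) = #5E0B42.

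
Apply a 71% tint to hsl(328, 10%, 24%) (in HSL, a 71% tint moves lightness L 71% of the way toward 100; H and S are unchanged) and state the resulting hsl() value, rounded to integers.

L moves 71% from 24 toward 100: 24 + 53.96 = 77.96 → 78.
H and S are unchanged.

hsl(328, 10%, 78%)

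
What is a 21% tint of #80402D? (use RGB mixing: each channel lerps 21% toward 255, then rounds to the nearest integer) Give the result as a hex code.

#9B6859

#80402D is rgb(128, 64, 45).
Per channel, c → c + 0.21(255 − c):
  R: 128 + 0.21×(255−128) = 128 + 26.67 = 154.67 → 155
  G: 64 + 0.21×(255−64) = 64 + 40.11 = 104.11 → 104
  B: 45 + 0.21×(255−45) = 45 + 44.1 = 89.1 → 89
rgb(155, 104, 89) = #9B6859.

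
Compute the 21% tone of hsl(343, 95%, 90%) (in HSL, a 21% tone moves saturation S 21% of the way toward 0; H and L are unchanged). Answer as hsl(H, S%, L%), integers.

S moves 21% from 95 toward 0: 95 − 19.95 = 75.05 → 75.
H and L are unchanged.

hsl(343, 75%, 90%)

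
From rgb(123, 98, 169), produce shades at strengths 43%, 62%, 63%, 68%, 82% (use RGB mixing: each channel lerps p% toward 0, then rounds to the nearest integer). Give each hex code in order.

#463860, #2f2540, #2e243f, #271f36, #16121e

43%: (123 − 52.89 = 70.11→70, 98 − 42.14 = 55.86→56, 169 − 72.67 = 96.33→96) → #463860
62%: (123 − 76.26 = 46.74→47, 98 − 60.76 = 37.24→37, 169 − 104.78 = 64.22→64) → #2f2540
63%: (123 − 77.49 = 45.51→46, 98 − 61.74 = 36.26→36, 169 − 106.47 = 62.53→63) → #2e243f
68%: (123 − 83.64 = 39.36→39, 98 − 66.64 = 31.36→31, 169 − 114.92 = 54.08→54) → #271f36
82%: (123 − 100.86 = 22.14→22, 98 − 80.36 = 17.64→18, 169 − 138.58 = 30.42→30) → #16121e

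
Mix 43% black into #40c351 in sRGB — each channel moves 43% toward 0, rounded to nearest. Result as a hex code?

#40c351 is rgb(64, 195, 81).
A 43% shade moves each channel 43% toward 0:
  R: 64 − 27.52 = 36.48 → 36
  G: 195 + 0.43×(0−195) = 195 − 83.85 = 111.15 → 111
  B: 81 + 0.43×(0−81) = 81 − 34.83 = 46.17 → 46
rgb(36, 111, 46) = #246f2e.

#246f2e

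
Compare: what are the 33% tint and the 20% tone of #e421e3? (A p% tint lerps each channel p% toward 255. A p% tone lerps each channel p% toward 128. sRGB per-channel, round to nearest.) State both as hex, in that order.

#ed6aec, #d034cf

#e421e3 is rgb(228, 33, 227).
33% tint:
  R: 228 + 0.33×(255−228) = 228 + 8.91 = 236.91 → 237
  G: 33 + 0.33×(255−33) = 33 + 73.26 = 106.26 → 106
  B: 227 + 0.33×(255−227) = 227 + 9.24 = 236.24 → 236
  → #ed6aec
20% tone:
  R: 228 + 0.2×(128−228) = 228 − 20 = 208 → 208
  G: 33 + 19 = 52 → 52
  B: 227 + 0.2×(128−227) = 227 − 19.8 = 207.2 → 207
  → #d034cf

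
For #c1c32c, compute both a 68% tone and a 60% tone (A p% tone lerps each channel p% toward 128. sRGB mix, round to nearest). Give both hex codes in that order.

#c1c32c is rgb(193, 195, 44).
68% tone:
  R: 193 + 0.68×(128−193) = 193 − 44.2 = 148.8 → 149
  G: 195 − 45.56 = 149.44 → 149
  B: 44 + 0.68×(128−44) = 44 + 57.12 = 101.12 → 101
  → #959565
60% tone:
  R: 193 + 0.6×(128−193) = 193 − 39 = 154 → 154
  G: 195 + 0.6×(128−195) = 195 − 40.2 = 154.8 → 155
  B: 44 + 50.4 = 94.4 → 94
  → #9a9b5e

#959565, #9a9b5e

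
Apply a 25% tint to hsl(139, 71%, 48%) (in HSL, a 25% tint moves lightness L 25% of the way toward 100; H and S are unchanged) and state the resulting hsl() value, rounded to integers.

L moves 25% from 48 toward 100: 48 + 13 = 61 → 61.
H and S are unchanged.

hsl(139, 71%, 61%)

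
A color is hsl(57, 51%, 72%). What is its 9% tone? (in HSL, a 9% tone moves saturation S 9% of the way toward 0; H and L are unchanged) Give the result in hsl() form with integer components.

hsl(57, 46%, 72%)

S moves 9% from 51 toward 0: 51 − 4.59 = 46.41 → 46.
H and L are unchanged.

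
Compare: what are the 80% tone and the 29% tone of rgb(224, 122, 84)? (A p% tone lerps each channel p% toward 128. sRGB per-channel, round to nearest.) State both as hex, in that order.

80% tone:
  R: 224 + 0.8×(128−224) = 224 − 76.8 = 147.2 → 147
  G: 122 + 4.8 = 126.8 → 127
  B: 84 + 0.8×(128−84) = 84 + 35.2 = 119.2 → 119
  → #937F77
29% tone:
  R: 224 + 0.29×(128−224) = 224 − 27.84 = 196.16 → 196
  G: 122 + 1.74 = 123.74 → 124
  B: 84 + 12.76 = 96.76 → 97
  → #C47C61

#937F77, #C47C61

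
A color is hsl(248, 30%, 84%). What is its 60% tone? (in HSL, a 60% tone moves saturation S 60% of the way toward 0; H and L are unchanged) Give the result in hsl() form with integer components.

hsl(248, 12%, 84%)

S moves 60% from 30 toward 0: 30 − 18 = 12 → 12.
H and L are unchanged.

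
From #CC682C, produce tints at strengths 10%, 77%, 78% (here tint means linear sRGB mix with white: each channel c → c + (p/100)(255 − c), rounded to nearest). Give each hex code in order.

#CC682C is rgb(204, 104, 44).
10%: (204 + 5.1 = 209.1→209, 104 + 15.1 = 119.1→119, 44 + 21.1 = 65.1→65) → #D17741
77%: (204 + 39.27 = 243.27→243, 104 + 116.27 = 220.27→220, 44 + 162.47 = 206.47→206) → #F3DCCE
78%: (204 + 39.78 = 243.78→244, 104 + 117.78 = 221.78→222, 44 + 164.58 = 208.58→209) → #F4DED1

#D17741, #F3DCCE, #F4DED1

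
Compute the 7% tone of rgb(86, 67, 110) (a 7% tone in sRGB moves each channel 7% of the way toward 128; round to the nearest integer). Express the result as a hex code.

#59476f

Lerp each channel 7% toward 128:
  R: 86 + 0.07×(128−86) = 86 + 2.94 = 88.94 → 89
  G: 67 + 0.07×(128−67) = 67 + 4.27 = 71.27 → 71
  B: 110 + 0.07×(128−110) = 110 + 1.26 = 111.26 → 111
rgb(89, 71, 111) = #59476f.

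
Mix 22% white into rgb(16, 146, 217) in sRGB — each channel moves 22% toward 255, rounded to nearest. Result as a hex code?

Lerp each channel 22% toward 255:
  R: 16 + 0.22×(255−16) = 16 + 52.58 = 68.58 → 69
  G: 146 + 0.22×(255−146) = 146 + 23.98 = 169.98 → 170
  B: 217 + 0.22×(255−217) = 217 + 8.36 = 225.36 → 225
rgb(69, 170, 225) = #45AAE1.

#45AAE1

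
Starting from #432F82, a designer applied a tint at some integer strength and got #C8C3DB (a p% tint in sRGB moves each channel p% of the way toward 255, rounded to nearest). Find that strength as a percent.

#432F82 is rgb(67, 47, 130); #C8C3DB is rgb(200, 195, 219).
On the G channel (widest range): 195 ≈ 47 + (p/100)(255 − 47), so p ≈ 100×(195 − 47)/(255 − 47) = 14800/208 = 71.15.
p = 71 reproduces all three channels after rounding.

71%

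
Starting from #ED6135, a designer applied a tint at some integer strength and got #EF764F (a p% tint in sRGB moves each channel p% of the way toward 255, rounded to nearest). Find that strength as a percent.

13%

#ED6135 is rgb(237, 97, 53); #EF764F is rgb(239, 118, 79).
On the B channel (widest range): 79 ≈ 53 + (p/100)(255 − 53), so p ≈ 100×(79 − 53)/(255 − 53) = 2600/202 = 12.87.
p = 13 reproduces all three channels after rounding.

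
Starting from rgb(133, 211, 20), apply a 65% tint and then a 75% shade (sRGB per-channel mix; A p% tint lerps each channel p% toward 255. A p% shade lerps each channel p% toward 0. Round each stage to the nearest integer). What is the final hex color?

Per channel, c → c + 0.65(255 − c):
  R: 133 + 79.3 = 212.3 → 212
  G: 211 + 0.65×(255−211) = 211 + 28.6 = 239.6 → 240
  B: 20 + 152.75 = 172.75 → 173
After the tint: rgb(212, 240, 173) = #D4F0AD.
Lerp each channel 75% toward 0:
  R: 212 + 0.75×(0−212) = 212 − 159 = 53 → 53
  G: 240 + 0.75×(0−240) = 240 − 180 = 60 → 60
  B: 173 + 0.75×(0−173) = 173 − 129.75 = 43.25 → 43
rgb(53, 60, 43) = #353C2B.

#353C2B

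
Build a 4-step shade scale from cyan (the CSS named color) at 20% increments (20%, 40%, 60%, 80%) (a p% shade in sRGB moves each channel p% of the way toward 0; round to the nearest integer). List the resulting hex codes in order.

CSS cyan is rgb(0, 255, 255).
20%: (0→0, 255 − 51 = 204→204, 255 − 51 = 204→204) → #00cccc
40%: (0→0, 255 − 102 = 153→153, 255 − 102 = 153→153) → #009999
60%: (0→0, 255 − 153 = 102→102, 255 − 153 = 102→102) → #006666
80%: (0→0, 255 − 204 = 51→51, 255 − 204 = 51→51) → #003333

#00cccc, #009999, #006666, #003333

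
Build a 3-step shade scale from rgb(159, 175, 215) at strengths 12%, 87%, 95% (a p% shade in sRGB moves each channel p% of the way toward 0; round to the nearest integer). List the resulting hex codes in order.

#8C9ABD, #15171C, #08090B

12%: (159 − 19.08 = 139.92→140, 175 − 21 = 154→154, 215 − 25.8 = 189.2→189) → #8C9ABD
87%: (159 − 138.33 = 20.67→21, 175 − 152.25 = 22.75→23, 215 − 187.05 = 27.95→28) → #15171C
95%: (159 − 151.05 = 7.95→8, 175 − 166.25 = 8.75→9, 215 − 204.25 = 10.75→11) → #08090B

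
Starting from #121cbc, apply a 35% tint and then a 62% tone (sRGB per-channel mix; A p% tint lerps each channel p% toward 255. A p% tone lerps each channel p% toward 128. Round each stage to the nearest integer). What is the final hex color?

#121cbc is rgb(18, 28, 188).
Per channel, c → c + 0.35(255 − c):
  R: 18 + 0.35×(255−18) = 18 + 82.95 = 100.95 → 101
  G: 28 + 0.35×(255−28) = 28 + 79.45 = 107.45 → 107
  B: 188 + 0.35×(255−188) = 188 + 23.45 = 211.45 → 211
After the tint: rgb(101, 107, 211) = #656bd3.
Lerp each channel 62% toward 128:
  R: 101 + 16.74 = 117.74 → 118
  G: 107 + 13.02 = 120.02 → 120
  B: 211 − 51.46 = 159.54 → 160
rgb(118, 120, 160) = #7678a0.

#7678a0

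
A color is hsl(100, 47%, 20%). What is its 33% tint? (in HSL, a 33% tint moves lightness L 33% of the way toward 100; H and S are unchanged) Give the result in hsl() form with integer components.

L moves 33% from 20 toward 100: 20 + 26.4 = 46.4 → 46.
H and S are unchanged.

hsl(100, 47%, 46%)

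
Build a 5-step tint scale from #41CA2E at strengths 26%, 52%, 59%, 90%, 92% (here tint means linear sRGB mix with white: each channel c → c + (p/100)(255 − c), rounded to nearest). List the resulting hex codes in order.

#41CA2E is rgb(65, 202, 46).
26%: (65 + 49.4 = 114.4→114, 202 + 13.78 = 215.78→216, 46 + 54.34 = 100.34→100) → #72D864
52%: (65 + 98.8 = 163.8→164, 202 + 27.56 = 229.56→230, 46 + 108.68 = 154.68→155) → #A4E69B
59%: (65 + 112.1 = 177.1→177, 202 + 31.27 = 233.27→233, 46 + 123.31 = 169.31→169) → #B1E9A9
90%: (65 + 171 = 236→236, 202 + 47.7 = 249.7→250, 46 + 188.1 = 234.1→234) → #ECFAEA
92%: (65 + 174.8 = 239.8→240, 202 + 48.76 = 250.76→251, 46 + 192.28 = 238.28→238) → #F0FBEE

#72D864, #A4E69B, #B1E9A9, #ECFAEA, #F0FBEE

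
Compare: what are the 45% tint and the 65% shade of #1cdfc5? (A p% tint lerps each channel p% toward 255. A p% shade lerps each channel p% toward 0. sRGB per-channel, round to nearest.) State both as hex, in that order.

#1cdfc5 is rgb(28, 223, 197).
45% tint:
  R: 28 + 102.15 = 130.15 → 130
  G: 223 + 0.45×(255−223) = 223 + 14.4 = 237.4 → 237
  B: 197 + 0.45×(255−197) = 197 + 26.1 = 223.1 → 223
  → #82eddf
65% shade:
  R: 28 + 0.65×(0−28) = 28 − 18.2 = 9.8 → 10
  G: 223 + 0.65×(0−223) = 223 − 144.95 = 78.05 → 78
  B: 197 + 0.65×(0−197) = 197 − 128.05 = 68.95 → 69
  → #0a4e45

#82eddf, #0a4e45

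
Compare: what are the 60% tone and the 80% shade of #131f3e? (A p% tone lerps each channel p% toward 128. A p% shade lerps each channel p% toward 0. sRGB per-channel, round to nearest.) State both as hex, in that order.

#545966, #04060c

#131f3e is rgb(19, 31, 62).
60% tone:
  R: 19 + 65.4 = 84.4 → 84
  G: 31 + 58.2 = 89.2 → 89
  B: 62 + 39.6 = 101.6 → 102
  → #545966
80% shade:
  R: 19 + 0.8×(0−19) = 19 − 15.2 = 3.8 → 4
  G: 31 + 0.8×(0−31) = 31 − 24.8 = 6.2 → 6
  B: 62 − 49.6 = 12.4 → 12
  → #04060c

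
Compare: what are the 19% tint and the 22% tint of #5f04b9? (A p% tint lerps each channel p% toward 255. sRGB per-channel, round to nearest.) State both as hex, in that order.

#7d34c6, #823bc8

#5f04b9 is rgb(95, 4, 185).
19% tint:
  R: 95 + 30.4 = 125.4 → 125
  G: 4 + 47.69 = 51.69 → 52
  B: 185 + 0.19×(255−185) = 185 + 13.3 = 198.3 → 198
  → #7d34c6
22% tint:
  R: 95 + 35.2 = 130.2 → 130
  G: 4 + 55.22 = 59.22 → 59
  B: 185 + 0.22×(255−185) = 185 + 15.4 = 200.4 → 200
  → #823bc8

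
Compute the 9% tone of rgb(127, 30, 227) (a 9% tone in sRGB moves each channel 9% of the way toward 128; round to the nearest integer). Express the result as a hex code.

#7F27DA

A 9% tone moves each channel 9% toward 128:
  R: 127 + 0.09 = 127.09 → 127
  G: 30 + 0.09×(128−30) = 30 + 8.82 = 38.82 → 39
  B: 227 − 8.91 = 218.09 → 218
rgb(127, 39, 218) = #7F27DA.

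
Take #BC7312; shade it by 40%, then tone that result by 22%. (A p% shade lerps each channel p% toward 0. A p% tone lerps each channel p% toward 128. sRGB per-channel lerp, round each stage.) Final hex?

#745225

#BC7312 is rgb(188, 115, 18).
Lerp each channel 40% toward 0:
  R: 188 + 0.4×(0−188) = 188 − 75.2 = 112.8 → 113
  G: 115 − 46 = 69 → 69
  B: 18 + 0.4×(0−18) = 18 − 7.2 = 10.8 → 11
After the shade: rgb(113, 69, 11) = #71450B.
Lerp each channel 22% toward 128:
  R: 113 + 3.3 = 116.3 → 116
  G: 69 + 0.22×(128−69) = 69 + 12.98 = 81.98 → 82
  B: 11 + 25.74 = 36.74 → 37
rgb(116, 82, 37) = #745225.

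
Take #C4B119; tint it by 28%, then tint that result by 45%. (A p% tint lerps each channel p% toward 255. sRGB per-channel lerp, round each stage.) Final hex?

#C4B119 is rgb(196, 177, 25).
Per channel, c → c + 0.28(255 − c):
  R: 196 + 16.52 = 212.52 → 213
  G: 177 + 0.28×(255−177) = 177 + 21.84 = 198.84 → 199
  B: 25 + 0.28×(255−25) = 25 + 64.4 = 89.4 → 89
After the tint: rgb(213, 199, 89) = #D5C759.
Lerp each channel 45% toward 255:
  R: 213 + 0.45×(255−213) = 213 + 18.9 = 231.9 → 232
  G: 199 + 0.45×(255−199) = 199 + 25.2 = 224.2 → 224
  B: 89 + 0.45×(255−89) = 89 + 74.7 = 163.7 → 164
rgb(232, 224, 164) = #E8E0A4.

#E8E0A4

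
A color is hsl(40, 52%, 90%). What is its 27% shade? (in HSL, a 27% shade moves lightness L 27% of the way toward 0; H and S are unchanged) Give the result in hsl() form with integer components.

hsl(40, 52%, 66%)

L moves 27% from 90 toward 0: 90 − 24.3 = 65.7 → 66.
H and S are unchanged.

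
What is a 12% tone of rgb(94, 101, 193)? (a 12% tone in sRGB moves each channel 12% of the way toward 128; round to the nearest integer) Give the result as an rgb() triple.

rgb(98, 104, 185)

A 12% tone moves each channel 12% toward 128:
  R: 94 + 0.12×(128−94) = 94 + 4.08 = 98.08 → 98
  G: 101 + 3.24 = 104.24 → 104
  B: 193 − 7.8 = 185.2 → 185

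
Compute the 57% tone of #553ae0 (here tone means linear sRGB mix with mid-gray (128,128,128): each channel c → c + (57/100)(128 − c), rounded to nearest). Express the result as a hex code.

#6e62a9

#553ae0 is rgb(85, 58, 224).
A 57% tone moves each channel 57% toward 128:
  R: 85 + 0.57×(128−85) = 85 + 24.51 = 109.51 → 110
  G: 58 + 0.57×(128−58) = 58 + 39.9 = 97.9 → 98
  B: 224 − 54.72 = 169.28 → 169
rgb(110, 98, 169) = #6e62a9.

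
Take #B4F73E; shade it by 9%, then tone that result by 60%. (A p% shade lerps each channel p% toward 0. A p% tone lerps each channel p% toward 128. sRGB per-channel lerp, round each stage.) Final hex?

#B4F73E is rgb(180, 247, 62).
Per channel, c → c + 0.09(0 − c):
  R: 180 + 0.09×(0−180) = 180 − 16.2 = 163.8 → 164
  G: 247 − 22.23 = 224.77 → 225
  B: 62 − 5.58 = 56.42 → 56
After the shade: rgb(164, 225, 56) = #A4E138.
Lerp each channel 60% toward 128:
  R: 164 + 0.6×(128−164) = 164 − 21.6 = 142.4 → 142
  G: 225 + 0.6×(128−225) = 225 − 58.2 = 166.8 → 167
  B: 56 + 43.2 = 99.2 → 99
rgb(142, 167, 99) = #8EA763.

#8EA763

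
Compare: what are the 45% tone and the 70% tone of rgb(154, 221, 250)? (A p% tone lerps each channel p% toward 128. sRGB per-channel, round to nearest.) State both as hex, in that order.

45% tone:
  R: 154 − 11.7 = 142.3 → 142
  G: 221 + 0.45×(128−221) = 221 − 41.85 = 179.15 → 179
  B: 250 + 0.45×(128−250) = 250 − 54.9 = 195.1 → 195
  → #8EB3C3
70% tone:
  R: 154 + 0.7×(128−154) = 154 − 18.2 = 135.8 → 136
  G: 221 + 0.7×(128−221) = 221 − 65.1 = 155.9 → 156
  B: 250 − 85.4 = 164.6 → 165
  → #889CA5

#8EB3C3, #889CA5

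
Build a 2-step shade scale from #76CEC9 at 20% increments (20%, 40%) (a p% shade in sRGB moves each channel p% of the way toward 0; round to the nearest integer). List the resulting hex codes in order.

#76CEC9 is rgb(118, 206, 201).
20%: (118 − 23.6 = 94.4→94, 206 − 41.2 = 164.8→165, 201 − 40.2 = 160.8→161) → #5EA5A1
40%: (118 − 47.2 = 70.8→71, 206 − 82.4 = 123.6→124, 201 − 80.4 = 120.6→121) → #477C79

#5EA5A1, #477C79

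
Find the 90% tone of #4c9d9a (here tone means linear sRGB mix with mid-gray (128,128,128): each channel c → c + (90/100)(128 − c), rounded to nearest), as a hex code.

#4c9d9a is rgb(76, 157, 154).
A 90% tone moves each channel 90% toward 128:
  R: 76 + 0.9×(128−76) = 76 + 46.8 = 122.8 → 123
  G: 157 + 0.9×(128−157) = 157 − 26.1 = 130.9 → 131
  B: 154 + 0.9×(128−154) = 154 − 23.4 = 130.6 → 131
rgb(123, 131, 131) = #7b8383.

#7b8383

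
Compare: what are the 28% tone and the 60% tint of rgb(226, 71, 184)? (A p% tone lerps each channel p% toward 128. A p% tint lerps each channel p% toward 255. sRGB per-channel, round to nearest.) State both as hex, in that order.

28% tone:
  R: 226 + 0.28×(128−226) = 226 − 27.44 = 198.56 → 199
  G: 71 + 0.28×(128−71) = 71 + 15.96 = 86.96 → 87
  B: 184 + 0.28×(128−184) = 184 − 15.68 = 168.32 → 168
  → #c757a8
60% tint:
  R: 226 + 0.6×(255−226) = 226 + 17.4 = 243.4 → 243
  G: 71 + 0.6×(255−71) = 71 + 110.4 = 181.4 → 181
  B: 184 + 0.6×(255−184) = 184 + 42.6 = 226.6 → 227
  → #f3b5e3

#c757a8, #f3b5e3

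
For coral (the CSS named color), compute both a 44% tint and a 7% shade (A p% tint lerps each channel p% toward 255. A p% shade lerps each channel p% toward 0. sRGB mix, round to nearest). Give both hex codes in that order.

#FFB79D, #ED764A

CSS coral is rgb(255, 127, 80).
44% tint:
  R: 255 + 0 = 255 → 255
  G: 127 + 0.44×(255−127) = 127 + 56.32 = 183.32 → 183
  B: 80 + 77 = 157 → 157
  → #FFB79D
7% shade:
  R: 255 + 0.07×(0−255) = 255 − 17.85 = 237.15 → 237
  G: 127 + 0.07×(0−127) = 127 − 8.89 = 118.11 → 118
  B: 80 − 5.6 = 74.4 → 74
  → #ED764A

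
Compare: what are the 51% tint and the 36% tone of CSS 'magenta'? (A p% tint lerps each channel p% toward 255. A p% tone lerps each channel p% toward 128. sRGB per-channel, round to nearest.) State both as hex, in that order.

CSS magenta is rgb(255, 0, 255).
51% tint:
  R: 255 + 0 = 255 → 255
  G: 0 + 130.05 = 130.05 → 130
  B: 255 + 0 = 255 → 255
  → #ff82ff
36% tone:
  R: 255 − 45.72 = 209.28 → 209
  G: 0 + 0.36×(128−0) = 0 + 46.08 = 46.08 → 46
  B: 255 + 0.36×(128−255) = 255 − 45.72 = 209.28 → 209
  → #d12ed1

#ff82ff, #d12ed1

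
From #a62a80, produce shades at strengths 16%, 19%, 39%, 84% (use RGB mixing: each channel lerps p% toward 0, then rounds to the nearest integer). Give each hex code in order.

#a62a80 is rgb(166, 42, 128).
16%: (166 − 26.56 = 139.44→139, 42 − 6.72 = 35.28→35, 128 − 20.48 = 107.52→108) → #8b236c
19%: (166 − 31.54 = 134.46→134, 42 − 7.98 = 34.02→34, 128 − 24.32 = 103.68→104) → #862268
39%: (166 − 64.74 = 101.26→101, 42 − 16.38 = 25.62→26, 128 − 49.92 = 78.08→78) → #651a4e
84%: (166 − 139.44 = 26.56→27, 42 − 35.28 = 6.72→7, 128 − 107.52 = 20.48→20) → #1b0714

#8b236c, #862268, #651a4e, #1b0714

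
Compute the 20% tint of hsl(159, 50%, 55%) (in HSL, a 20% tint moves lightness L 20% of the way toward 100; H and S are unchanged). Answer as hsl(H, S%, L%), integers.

hsl(159, 50%, 64%)

L moves 20% from 55 toward 100: 55 + 9 = 64 → 64.
H and S are unchanged.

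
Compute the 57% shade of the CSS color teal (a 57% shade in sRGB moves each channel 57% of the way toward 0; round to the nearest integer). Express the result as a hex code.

#003737

CSS teal is rgb(0, 128, 128).
Lerp each channel 57% toward 0:
  R: 0 + 0 = 0 → 0
  G: 128 − 72.96 = 55.04 → 55
  B: 128 + 0.57×(0−128) = 128 − 72.96 = 55.04 → 55
rgb(0, 55, 55) = #003737.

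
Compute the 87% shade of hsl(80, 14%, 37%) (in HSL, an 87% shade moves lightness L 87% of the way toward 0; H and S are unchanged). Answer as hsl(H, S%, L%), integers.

hsl(80, 14%, 5%)

L moves 87% from 37 toward 0: 37 − 32.19 = 4.81 → 5.
H and S are unchanged.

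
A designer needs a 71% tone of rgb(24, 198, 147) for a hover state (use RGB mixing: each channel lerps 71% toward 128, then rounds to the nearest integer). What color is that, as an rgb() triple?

rgb(98, 148, 134)

A 71% tone moves each channel 71% toward 128:
  R: 24 + 73.84 = 97.84 → 98
  G: 198 + 0.71×(128−198) = 198 − 49.7 = 148.3 → 148
  B: 147 − 13.49 = 133.51 → 134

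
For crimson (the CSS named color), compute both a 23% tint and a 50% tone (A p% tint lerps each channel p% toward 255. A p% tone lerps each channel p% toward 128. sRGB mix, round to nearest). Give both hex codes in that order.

CSS crimson is rgb(220, 20, 60).
23% tint:
  R: 220 + 8.05 = 228.05 → 228
  G: 20 + 0.23×(255−20) = 20 + 54.05 = 74.05 → 74
  B: 60 + 44.85 = 104.85 → 105
  → #E44A69
50% tone:
  R: 220 − 46 = 174 → 174
  G: 20 + 0.5×(128−20) = 20 + 54 = 74 → 74
  B: 60 + 34 = 94 → 94
  → #AE4A5E

#E44A69, #AE4A5E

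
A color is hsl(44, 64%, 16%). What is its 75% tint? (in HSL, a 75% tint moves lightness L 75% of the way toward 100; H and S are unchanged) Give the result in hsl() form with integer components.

hsl(44, 64%, 79%)

L moves 75% from 16 toward 100: 16 + 63 = 79 → 79.
H and S are unchanged.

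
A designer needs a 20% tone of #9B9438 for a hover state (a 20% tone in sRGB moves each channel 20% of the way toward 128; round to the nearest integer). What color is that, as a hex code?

#9B9438 is rgb(155, 148, 56).
Per channel, c → c + 0.2(128 − c):
  R: 155 + 0.2×(128−155) = 155 − 5.4 = 149.6 → 150
  G: 148 − 4 = 144 → 144
  B: 56 + 14.4 = 70.4 → 70
rgb(150, 144, 70) = #969046.

#969046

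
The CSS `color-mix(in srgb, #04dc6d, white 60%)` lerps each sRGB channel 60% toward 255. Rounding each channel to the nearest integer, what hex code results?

#9bf1c5

#04dc6d is rgb(4, 220, 109).
Per channel, c → c + 0.6(255 − c):
  R: 4 + 0.6×(255−4) = 4 + 150.6 = 154.6 → 155
  G: 220 + 0.6×(255−220) = 220 + 21 = 241 → 241
  B: 109 + 0.6×(255−109) = 109 + 87.6 = 196.6 → 197
rgb(155, 241, 197) = #9bf1c5.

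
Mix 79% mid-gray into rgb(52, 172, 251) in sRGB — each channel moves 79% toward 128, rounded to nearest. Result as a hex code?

Lerp each channel 79% toward 128:
  R: 52 + 60.04 = 112.04 → 112
  G: 172 − 34.76 = 137.24 → 137
  B: 251 + 0.79×(128−251) = 251 − 97.17 = 153.83 → 154
rgb(112, 137, 154) = #70899a.

#70899a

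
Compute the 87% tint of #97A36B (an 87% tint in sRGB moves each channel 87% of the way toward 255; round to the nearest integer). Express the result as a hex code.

#97A36B is rgb(151, 163, 107).
Lerp each channel 87% toward 255:
  R: 151 + 0.87×(255−151) = 151 + 90.48 = 241.48 → 241
  G: 163 + 80.04 = 243.04 → 243
  B: 107 + 128.76 = 235.76 → 236
rgb(241, 243, 236) = #F1F3EC.

#F1F3EC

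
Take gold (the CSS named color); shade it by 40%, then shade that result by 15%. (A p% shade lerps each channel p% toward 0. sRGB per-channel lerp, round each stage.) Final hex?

#826E00

CSS gold is rgb(255, 215, 0).
A 40% shade moves each channel 40% toward 0:
  R: 255 + 0.4×(0−255) = 255 − 102 = 153 → 153
  G: 215 + 0.4×(0−215) = 215 − 86 = 129 → 129
  B: 0 + 0.4×(0−0) = 0 + 0 = 0 → 0
After the shade: rgb(153, 129, 0) = #998100.
Per channel, c → c + 0.15(0 − c):
  R: 153 − 22.95 = 130.05 → 130
  G: 129 − 19.35 = 109.65 → 110
  B: 0 + 0.15×(0−0) = 0 + 0 = 0 → 0
rgb(130, 110, 0) = #826E00.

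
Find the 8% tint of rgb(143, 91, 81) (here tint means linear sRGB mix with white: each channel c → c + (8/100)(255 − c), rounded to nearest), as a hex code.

#98685F

An 8% tint moves each channel 8% toward 255:
  R: 143 + 8.96 = 151.96 → 152
  G: 91 + 13.12 = 104.12 → 104
  B: 81 + 13.92 = 94.92 → 95
rgb(152, 104, 95) = #98685F.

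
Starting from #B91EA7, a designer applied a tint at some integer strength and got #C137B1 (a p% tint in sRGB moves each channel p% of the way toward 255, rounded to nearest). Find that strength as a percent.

#B91EA7 is rgb(185, 30, 167); #C137B1 is rgb(193, 55, 177).
On the G channel (widest range): 55 ≈ 30 + (p/100)(255 − 30), so p ≈ 100×(55 − 30)/(255 − 30) = 2500/225 = 11.11.
p = 11 reproduces all three channels after rounding.

11%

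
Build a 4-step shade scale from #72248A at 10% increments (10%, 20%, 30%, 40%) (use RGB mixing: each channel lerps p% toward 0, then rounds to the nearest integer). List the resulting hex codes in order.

#72248A is rgb(114, 36, 138).
10%: (114 − 11.4 = 102.6→103, 36 − 3.6 = 32.4→32, 138 − 13.8 = 124.2→124) → #67207C
20%: (114 − 22.8 = 91.2→91, 36 − 7.2 = 28.8→29, 138 − 27.6 = 110.4→110) → #5B1D6E
30%: (114 − 34.2 = 79.8→80, 36 − 10.8 = 25.2→25, 138 − 41.4 = 96.6→97) → #501961
40%: (114 − 45.6 = 68.4→68, 36 − 14.4 = 21.6→22, 138 − 55.2 = 82.8→83) → #441653

#67207C, #5B1D6E, #501961, #441653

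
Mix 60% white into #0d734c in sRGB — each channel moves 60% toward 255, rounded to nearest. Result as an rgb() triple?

rgb(158, 199, 183)

#0d734c is rgb(13, 115, 76).
A 60% tint moves each channel 60% toward 255:
  R: 13 + 0.6×(255−13) = 13 + 145.2 = 158.2 → 158
  G: 115 + 84 = 199 → 199
  B: 76 + 107.4 = 183.4 → 183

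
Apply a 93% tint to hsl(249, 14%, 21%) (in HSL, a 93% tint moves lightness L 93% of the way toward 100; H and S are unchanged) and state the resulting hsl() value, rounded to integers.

hsl(249, 14%, 94%)

L moves 93% from 21 toward 100: 21 + 73.47 = 94.47 → 94.
H and S are unchanged.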